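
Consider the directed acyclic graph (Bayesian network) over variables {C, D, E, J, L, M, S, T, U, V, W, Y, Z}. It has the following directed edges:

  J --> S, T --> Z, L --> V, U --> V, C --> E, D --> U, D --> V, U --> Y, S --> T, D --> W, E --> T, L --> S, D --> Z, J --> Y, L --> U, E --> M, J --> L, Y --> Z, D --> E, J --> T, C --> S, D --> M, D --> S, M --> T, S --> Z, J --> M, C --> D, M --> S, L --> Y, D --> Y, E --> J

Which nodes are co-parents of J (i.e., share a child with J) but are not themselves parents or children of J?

{C, D, U}

Children of J: L, M, S, T, Y.
  L has no other parent.
  parents(M) \ {J} = {D, E}.
  S also has parents C, D, L, M.
  T's other parents are E, M, S.
  parents(Y) \ {J} = {D, L, U}.
Excluding nodes already adjacent to J (E, L, M, S, T, Y), the co-parent-only contribution is {C, D, U}.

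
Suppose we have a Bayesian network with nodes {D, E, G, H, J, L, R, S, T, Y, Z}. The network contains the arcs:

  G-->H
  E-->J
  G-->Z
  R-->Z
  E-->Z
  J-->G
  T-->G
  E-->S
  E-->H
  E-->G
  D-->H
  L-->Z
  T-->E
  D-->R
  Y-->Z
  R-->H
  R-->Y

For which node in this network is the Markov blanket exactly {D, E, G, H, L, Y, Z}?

The target node must have every member of {D, E, G, H, L, Y, Z} as a parent, child, or co-parent, and no others.
Parents of R: D; children: H, Y, Z; co-parents: D, E, G, L, Y.
These exactly cover the given set, so the node is R.

R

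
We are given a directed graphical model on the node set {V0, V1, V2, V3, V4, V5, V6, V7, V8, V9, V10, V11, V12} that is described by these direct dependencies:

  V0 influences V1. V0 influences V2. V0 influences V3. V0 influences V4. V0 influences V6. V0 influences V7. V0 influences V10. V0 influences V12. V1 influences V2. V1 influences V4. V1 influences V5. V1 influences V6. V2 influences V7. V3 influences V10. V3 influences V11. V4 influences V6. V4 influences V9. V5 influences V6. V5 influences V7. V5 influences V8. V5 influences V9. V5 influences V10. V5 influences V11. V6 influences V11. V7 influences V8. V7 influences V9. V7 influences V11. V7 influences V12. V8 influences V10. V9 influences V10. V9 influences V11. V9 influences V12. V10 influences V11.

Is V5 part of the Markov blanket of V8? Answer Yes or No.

Yes

V5 is a parent of V8.
So V5 ∈ MB(V8).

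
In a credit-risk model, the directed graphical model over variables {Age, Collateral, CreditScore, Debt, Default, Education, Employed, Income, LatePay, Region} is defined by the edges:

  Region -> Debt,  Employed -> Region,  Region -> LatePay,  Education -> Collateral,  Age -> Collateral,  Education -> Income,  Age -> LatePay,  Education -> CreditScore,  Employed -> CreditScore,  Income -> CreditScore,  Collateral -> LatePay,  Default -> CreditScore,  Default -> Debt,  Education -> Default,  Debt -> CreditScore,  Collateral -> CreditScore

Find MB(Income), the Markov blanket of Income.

Income's children: CreditScore.
Parents of Income: Education.
For each child, the remaining parents (spouses of Income):
  CreditScore's other parents are Collateral, Debt, Default, Education, Employed.
Union: {Education} ∪ {CreditScore} ∪ {Collateral, Debt, Default, Education, Employed} = {Collateral, CreditScore, Debt, Default, Education, Employed}.

{Collateral, CreditScore, Debt, Default, Education, Employed}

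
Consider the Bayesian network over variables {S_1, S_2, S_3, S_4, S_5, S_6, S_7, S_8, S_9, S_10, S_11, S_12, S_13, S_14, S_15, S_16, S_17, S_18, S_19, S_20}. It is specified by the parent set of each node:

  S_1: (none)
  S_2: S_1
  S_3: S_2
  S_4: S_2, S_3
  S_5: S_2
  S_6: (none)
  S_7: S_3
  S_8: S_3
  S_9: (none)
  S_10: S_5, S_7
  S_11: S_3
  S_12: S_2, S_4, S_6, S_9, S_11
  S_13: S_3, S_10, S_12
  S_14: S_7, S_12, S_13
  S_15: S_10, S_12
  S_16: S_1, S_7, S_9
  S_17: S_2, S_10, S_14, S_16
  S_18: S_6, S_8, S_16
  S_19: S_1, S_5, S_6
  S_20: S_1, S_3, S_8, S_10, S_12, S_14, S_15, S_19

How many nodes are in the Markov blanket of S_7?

A node's Markov blanket = Pa ∪ Ch ∪ (parents of Ch other than the node itself).
Children of S_7: S_10, S_14, S_16.
Parents of S_7: S_3.
Co-parents of S_7 (other parents of its children):
  S_10 also has parent S_5.
  parents(S_14) \ {S_7} = {S_12, S_13}.
  S_16 also has parents S_1, S_9.
MB(S_7) = {S_1, S_3, S_5, S_9, S_10, S_12, S_13, S_14, S_16}, which has 9 nodes.

9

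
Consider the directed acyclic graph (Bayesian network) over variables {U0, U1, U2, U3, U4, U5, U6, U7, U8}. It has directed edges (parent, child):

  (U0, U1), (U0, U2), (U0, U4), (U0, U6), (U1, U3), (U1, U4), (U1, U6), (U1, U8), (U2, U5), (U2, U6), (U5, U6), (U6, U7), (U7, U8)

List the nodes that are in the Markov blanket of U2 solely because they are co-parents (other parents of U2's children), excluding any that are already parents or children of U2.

{U1}

Children of U2: U5, U6.
  U5 has no other parent.
  U6 also has parents U0, U1, U5.
Excluding nodes already adjacent to U2 (U0, U5, U6), the co-parent-only contribution is {U1}.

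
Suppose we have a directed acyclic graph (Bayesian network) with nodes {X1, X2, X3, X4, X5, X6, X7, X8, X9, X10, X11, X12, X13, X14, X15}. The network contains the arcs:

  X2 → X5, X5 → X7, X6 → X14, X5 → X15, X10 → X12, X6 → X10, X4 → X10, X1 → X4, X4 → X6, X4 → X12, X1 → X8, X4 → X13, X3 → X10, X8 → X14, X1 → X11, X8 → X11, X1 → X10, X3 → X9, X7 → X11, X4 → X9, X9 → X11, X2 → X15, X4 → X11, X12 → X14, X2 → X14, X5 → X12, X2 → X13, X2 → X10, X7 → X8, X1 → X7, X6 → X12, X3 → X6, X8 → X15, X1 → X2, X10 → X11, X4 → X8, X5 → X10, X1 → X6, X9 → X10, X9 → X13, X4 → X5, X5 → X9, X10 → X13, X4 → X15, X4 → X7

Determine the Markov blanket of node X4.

The Markov blanket of a node is its parents, its children, and the other parents of its children.
Pa(X4) = {X1}.
Children of X4: X5, X6, X7, X8, X9, X10, X11, X12, X13, X15.
For each child, the remaining parents (spouses of X4):
  X5's other parent is X2.
  parents(X6) \ {X4} = {X1, X3}.
  X7 also has parents X1, X5.
  parents(X8) \ {X4} = {X1, X7}.
  X9's other parents are X3, X5.
  X10's other parents are X1, X2, X3, X5, X6, X9.
  X11 also has parents X1, X7, X8, X9, X10.
  X12's other parents are X5, X6, X10.
  X13 also has parents X2, X9, X10.
  parents(X15) \ {X4} = {X2, X5, X8}.
Taking the union gives {X1, X2, X3, X5, X6, X7, X8, X9, X10, X11, X12, X13, X15}.

{X1, X2, X3, X5, X6, X7, X8, X9, X10, X11, X12, X13, X15}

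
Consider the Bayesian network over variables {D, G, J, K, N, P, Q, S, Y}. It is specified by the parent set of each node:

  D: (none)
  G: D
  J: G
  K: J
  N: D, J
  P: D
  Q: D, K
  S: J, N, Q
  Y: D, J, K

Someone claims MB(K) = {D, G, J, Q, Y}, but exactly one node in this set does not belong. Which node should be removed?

Parents of K: J.
K's children: Q, Y.
For each child, the remaining parents (spouses of K):
  parents(Q) \ {K} = {D}.
  Y also has parents D, J.
MB(K) = {D, J, Q, Y}.
G is neither a parent, child, nor co-parent of K, so it does not belong.

G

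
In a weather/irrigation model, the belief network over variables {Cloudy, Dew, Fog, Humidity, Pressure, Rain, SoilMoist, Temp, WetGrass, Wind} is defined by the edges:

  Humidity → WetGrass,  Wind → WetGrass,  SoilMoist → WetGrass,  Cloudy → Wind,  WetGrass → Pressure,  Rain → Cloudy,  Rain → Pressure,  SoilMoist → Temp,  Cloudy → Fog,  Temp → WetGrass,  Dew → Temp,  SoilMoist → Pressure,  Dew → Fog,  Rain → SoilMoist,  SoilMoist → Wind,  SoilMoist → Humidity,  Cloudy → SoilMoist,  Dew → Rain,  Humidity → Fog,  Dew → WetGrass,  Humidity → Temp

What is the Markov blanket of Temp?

{Dew, Humidity, SoilMoist, WetGrass, Wind}

A node's Markov blanket = Pa ∪ Ch ∪ (parents of Ch other than the node itself).
Pa(Temp) = {Dew, Humidity, SoilMoist}.
Children of Temp: WetGrass.
For each child, the remaining parents (spouses of Temp):
  WetGrass: Dew, Humidity, SoilMoist, Wind
MB(Temp) = {Dew, Humidity, SoilMoist, WetGrass, Wind}.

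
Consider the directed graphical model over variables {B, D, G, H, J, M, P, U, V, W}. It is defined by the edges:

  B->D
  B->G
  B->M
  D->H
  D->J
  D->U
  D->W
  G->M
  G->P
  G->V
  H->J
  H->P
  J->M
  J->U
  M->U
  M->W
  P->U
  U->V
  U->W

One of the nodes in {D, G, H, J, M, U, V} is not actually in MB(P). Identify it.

V

Pa(P) = {G, H}.
Ch(P) = {U}.
For each child, the remaining parents (spouses of P):
  U's other parents are D, J, M.
MB(P) = {D, G, H, J, M, U}.
V is neither a parent, child, nor co-parent of P, so it does not belong.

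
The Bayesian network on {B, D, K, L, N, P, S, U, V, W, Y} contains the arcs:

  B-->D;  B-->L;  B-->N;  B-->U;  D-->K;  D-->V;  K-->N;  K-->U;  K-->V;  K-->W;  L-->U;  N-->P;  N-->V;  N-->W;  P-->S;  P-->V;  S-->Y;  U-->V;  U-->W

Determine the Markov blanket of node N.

The Markov blanket of a node is its parents, its children, and the other parents of its children.
Children of N: P, V, W.
Pa(N) = {B, K}.
For each child, the remaining parents (spouses of N):
  P has no other parent.
  V also has parents D, K, P, U.
  parents(W) \ {N} = {K, U}.
MB(N) = {B, D, K, P, U, V, W}.

{B, D, K, P, U, V, W}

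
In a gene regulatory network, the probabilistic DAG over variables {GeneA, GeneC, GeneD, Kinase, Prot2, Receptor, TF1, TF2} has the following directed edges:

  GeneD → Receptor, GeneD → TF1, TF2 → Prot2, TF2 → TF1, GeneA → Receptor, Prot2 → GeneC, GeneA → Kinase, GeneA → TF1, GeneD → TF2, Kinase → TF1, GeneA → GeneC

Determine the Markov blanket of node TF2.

TF2's parents: GeneD.
TF2's children: Prot2, TF1.
For each child, the remaining parents (spouses of TF2):
  Prot2 has no other parent.
  TF1's other parents are GeneA, GeneD, Kinase.
So the Markov blanket of TF2 is {GeneA, GeneD, Kinase, Prot2, TF1}.

{GeneA, GeneD, Kinase, Prot2, TF1}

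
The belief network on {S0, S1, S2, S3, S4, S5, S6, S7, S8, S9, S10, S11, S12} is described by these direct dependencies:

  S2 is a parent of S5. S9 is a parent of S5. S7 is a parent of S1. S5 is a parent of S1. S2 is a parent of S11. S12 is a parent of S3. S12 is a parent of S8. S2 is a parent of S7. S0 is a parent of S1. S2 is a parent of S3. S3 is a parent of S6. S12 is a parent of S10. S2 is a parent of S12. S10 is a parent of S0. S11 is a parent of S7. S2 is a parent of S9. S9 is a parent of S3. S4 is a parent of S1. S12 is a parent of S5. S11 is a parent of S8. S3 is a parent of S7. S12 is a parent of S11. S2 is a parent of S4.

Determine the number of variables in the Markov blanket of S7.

7

S7 has parents S2, S3, S11.
S7's children: S1.
Other parents of S7's children:
  S1's other parents are S0, S4, S5.
MB(S7) = {S0, S1, S2, S3, S4, S5, S11}, which has 7 nodes.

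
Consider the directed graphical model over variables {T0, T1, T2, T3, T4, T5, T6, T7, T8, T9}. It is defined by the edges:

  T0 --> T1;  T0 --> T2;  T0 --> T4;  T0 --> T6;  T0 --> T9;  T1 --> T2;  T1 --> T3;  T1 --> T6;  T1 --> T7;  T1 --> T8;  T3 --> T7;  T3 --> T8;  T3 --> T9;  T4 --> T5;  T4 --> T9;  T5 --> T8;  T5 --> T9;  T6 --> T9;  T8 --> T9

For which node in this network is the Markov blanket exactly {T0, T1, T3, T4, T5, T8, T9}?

The target node must have every member of {T0, T1, T3, T4, T5, T8, T9} as a parent, child, or co-parent, and no others.
Parents of T6: T0, T1; children: T9; co-parents: T0, T3, T4, T5, T8.
These exactly cover the given set, so the node is T6.

T6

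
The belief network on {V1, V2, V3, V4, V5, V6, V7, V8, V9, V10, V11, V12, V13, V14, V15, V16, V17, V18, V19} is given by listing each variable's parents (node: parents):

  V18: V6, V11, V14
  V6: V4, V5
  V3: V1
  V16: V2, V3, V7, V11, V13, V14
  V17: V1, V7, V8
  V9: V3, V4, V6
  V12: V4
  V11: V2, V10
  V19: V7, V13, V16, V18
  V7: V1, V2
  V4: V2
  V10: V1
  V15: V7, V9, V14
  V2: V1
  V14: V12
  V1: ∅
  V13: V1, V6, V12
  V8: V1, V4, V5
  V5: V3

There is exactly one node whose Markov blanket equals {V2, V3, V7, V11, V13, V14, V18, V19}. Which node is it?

The target node must have every member of {V2, V3, V7, V11, V13, V14, V18, V19} as a parent, child, or co-parent, and no others.
Parents of V16: V2, V3, V7, V11, V13, V14; children: V19; co-parents: V7, V13, V18.
These exactly cover the given set, so the node is V16.

V16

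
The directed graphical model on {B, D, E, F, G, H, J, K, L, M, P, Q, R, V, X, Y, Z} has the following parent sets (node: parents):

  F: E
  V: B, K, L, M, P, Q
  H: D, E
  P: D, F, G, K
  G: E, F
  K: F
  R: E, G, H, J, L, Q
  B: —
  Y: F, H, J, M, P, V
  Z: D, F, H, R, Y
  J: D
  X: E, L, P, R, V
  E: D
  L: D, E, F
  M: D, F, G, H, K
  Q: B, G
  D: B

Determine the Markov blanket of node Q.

A node's Markov blanket = Pa ∪ Ch ∪ (parents of Ch other than the node itself).
Q's children: R, V.
Q's parents: B, G.
For each child, the remaining parents (spouses of Q):
  R: E, G, H, J, L
  V: B, K, L, M, P
MB(Q) = {B, E, G, H, J, K, L, M, P, R, V}.

{B, E, G, H, J, K, L, M, P, R, V}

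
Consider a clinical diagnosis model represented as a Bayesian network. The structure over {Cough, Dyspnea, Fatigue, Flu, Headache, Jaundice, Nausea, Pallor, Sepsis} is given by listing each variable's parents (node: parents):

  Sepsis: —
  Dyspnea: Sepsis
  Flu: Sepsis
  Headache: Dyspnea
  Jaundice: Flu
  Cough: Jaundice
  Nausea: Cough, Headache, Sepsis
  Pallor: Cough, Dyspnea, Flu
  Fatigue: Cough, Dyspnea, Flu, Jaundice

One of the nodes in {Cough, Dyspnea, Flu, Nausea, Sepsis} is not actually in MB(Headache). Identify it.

Flu

Headache has child Nausea.
Pa(Headache) = {Dyspnea}.
Other parents of Headache's children:
  Nausea's other parents are Cough, Sepsis.
MB(Headache) = {Cough, Dyspnea, Nausea, Sepsis}.
Flu is neither a parent, child, nor co-parent of Headache, so it does not belong.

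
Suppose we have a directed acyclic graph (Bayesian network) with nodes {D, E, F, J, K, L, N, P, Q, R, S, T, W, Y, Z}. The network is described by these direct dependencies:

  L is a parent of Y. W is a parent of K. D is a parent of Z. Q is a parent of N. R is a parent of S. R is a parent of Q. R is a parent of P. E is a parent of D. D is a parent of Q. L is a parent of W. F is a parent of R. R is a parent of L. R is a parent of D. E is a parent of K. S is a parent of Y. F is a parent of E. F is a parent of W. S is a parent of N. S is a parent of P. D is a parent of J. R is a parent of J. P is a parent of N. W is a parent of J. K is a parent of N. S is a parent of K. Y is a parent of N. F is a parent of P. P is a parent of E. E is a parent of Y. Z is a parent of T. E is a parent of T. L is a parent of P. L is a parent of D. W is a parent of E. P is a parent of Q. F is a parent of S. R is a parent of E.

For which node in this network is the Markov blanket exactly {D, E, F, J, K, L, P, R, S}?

The target node must have every member of {D, E, F, J, K, L, P, R, S} as a parent, child, or co-parent, and no others.
Parents of W: F, L; children: E, J, K; co-parents: D, E, F, P, R, S.
These exactly cover the given set, so the node is W.

W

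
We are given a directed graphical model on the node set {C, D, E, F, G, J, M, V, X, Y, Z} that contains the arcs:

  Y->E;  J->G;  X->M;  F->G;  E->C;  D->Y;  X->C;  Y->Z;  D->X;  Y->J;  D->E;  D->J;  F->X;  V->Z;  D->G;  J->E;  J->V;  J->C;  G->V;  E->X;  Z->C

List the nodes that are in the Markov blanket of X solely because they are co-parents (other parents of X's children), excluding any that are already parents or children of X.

Children of X: C, M.
  M: —
  C: E, J, Z
Excluding nodes already adjacent to X (C, D, E, F, M), the co-parent-only contribution is {J, Z}.

{J, Z}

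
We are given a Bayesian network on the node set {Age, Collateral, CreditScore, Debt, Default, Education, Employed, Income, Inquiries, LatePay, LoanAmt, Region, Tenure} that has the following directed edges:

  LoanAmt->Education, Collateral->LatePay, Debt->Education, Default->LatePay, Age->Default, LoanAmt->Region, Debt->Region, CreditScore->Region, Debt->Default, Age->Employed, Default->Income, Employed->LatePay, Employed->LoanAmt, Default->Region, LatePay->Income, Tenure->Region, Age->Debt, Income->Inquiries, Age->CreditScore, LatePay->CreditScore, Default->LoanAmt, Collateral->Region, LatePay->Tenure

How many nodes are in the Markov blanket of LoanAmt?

By definition, MB(LoanAmt) is built from LoanAmt's parents, LoanAmt's children, and the co-parents of LoanAmt.
LoanAmt's parents: Default, Employed.
LoanAmt has children Education, Region.
Co-parents of LoanAmt (other parents of its children):
  Education: Debt
  Region: Collateral, CreditScore, Debt, Default, Tenure
MB(LoanAmt) = {Collateral, CreditScore, Debt, Default, Education, Employed, Region, Tenure}, which has 8 nodes.

8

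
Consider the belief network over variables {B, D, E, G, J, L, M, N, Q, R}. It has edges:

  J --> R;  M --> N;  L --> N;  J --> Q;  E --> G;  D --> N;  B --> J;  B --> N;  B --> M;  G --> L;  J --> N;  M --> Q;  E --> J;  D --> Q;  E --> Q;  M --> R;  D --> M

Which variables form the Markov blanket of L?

{B, D, G, J, M, N}

L has child N.
Pa(L) = {G}.
Other parents of L's children:
  N's other parents are B, D, J, M.
Union: {G} ∪ {N} ∪ {B, D, J, M} = {B, D, G, J, M, N}.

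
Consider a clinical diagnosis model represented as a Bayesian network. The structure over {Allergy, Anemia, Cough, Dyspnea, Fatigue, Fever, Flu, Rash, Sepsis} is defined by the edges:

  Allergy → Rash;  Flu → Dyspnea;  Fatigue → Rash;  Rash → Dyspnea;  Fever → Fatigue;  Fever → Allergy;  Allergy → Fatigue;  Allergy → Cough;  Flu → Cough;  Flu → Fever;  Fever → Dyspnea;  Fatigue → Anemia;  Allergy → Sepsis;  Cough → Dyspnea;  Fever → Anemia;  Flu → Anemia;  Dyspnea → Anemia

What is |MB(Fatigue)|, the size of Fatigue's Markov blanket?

6

Fatigue's parents: Allergy, Fever.
Fatigue's children: Anemia, Rash.
Parents of each child, excluding Fatigue:
  Rash: Allergy
  Anemia: Dyspnea, Fever, Flu
MB(Fatigue) = {Allergy, Anemia, Dyspnea, Fever, Flu, Rash}, which has 6 nodes.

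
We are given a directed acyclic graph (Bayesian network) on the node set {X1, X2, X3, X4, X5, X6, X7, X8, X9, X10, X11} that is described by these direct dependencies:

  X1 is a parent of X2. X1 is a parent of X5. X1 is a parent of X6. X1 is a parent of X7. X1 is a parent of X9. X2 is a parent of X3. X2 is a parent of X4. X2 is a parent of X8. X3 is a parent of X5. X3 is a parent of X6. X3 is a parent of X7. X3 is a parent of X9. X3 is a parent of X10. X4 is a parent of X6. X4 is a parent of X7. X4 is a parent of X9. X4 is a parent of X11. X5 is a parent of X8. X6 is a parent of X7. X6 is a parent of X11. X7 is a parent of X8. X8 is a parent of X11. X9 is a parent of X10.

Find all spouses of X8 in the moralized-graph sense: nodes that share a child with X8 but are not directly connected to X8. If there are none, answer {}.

Children of X8: X11.
  X11: X4, X6
Excluding nodes already adjacent to X8 (X2, X5, X7, X11), the co-parent-only contribution is {X4, X6}.

{X4, X6}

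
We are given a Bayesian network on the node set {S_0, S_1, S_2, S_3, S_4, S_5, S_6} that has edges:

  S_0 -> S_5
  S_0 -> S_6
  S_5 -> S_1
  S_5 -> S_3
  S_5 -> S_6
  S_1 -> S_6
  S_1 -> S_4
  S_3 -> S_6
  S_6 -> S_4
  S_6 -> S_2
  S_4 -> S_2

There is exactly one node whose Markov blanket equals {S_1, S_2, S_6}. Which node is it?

S_4

The target node must have every member of {S_1, S_2, S_6} as a parent, child, or co-parent, and no others.
Parents of S_4: S_1, S_6; children: S_2; co-parents: S_6.
These exactly cover the given set, so the node is S_4.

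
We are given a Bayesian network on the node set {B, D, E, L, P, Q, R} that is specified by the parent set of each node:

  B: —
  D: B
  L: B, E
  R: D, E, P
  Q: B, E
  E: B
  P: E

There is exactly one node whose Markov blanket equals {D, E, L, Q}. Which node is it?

B

The target node must have every member of {D, E, L, Q} as a parent, child, or co-parent, and no others.
Parents of B: none; children: D, E, L, Q; co-parents: E.
These exactly cover the given set, so the node is B.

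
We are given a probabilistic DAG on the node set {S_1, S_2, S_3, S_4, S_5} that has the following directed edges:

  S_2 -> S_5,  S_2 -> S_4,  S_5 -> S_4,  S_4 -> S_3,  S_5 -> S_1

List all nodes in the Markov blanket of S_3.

{S_4}

Parents of S_3: S_4.
Children of S_3: none.
S_3 has no children, so there are no co-parents.
Union: {S_4} ∪ {} ∪ {} = {S_4}.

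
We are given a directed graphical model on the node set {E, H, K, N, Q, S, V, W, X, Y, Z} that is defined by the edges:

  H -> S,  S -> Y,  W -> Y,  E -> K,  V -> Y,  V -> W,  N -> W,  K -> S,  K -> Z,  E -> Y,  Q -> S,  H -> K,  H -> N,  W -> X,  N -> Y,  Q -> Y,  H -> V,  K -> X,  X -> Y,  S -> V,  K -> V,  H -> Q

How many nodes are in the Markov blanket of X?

8

Recall MB(v) = parents ∪ children ∪ spouses, where spouses are the other parents of v's children.
Parents of X: K, W.
X's children: Y.
Other parents of X's children:
  parents(Y) \ {X} = {E, N, Q, S, V, W}.
MB(X) = {E, K, N, Q, S, V, W, Y}, which has 8 nodes.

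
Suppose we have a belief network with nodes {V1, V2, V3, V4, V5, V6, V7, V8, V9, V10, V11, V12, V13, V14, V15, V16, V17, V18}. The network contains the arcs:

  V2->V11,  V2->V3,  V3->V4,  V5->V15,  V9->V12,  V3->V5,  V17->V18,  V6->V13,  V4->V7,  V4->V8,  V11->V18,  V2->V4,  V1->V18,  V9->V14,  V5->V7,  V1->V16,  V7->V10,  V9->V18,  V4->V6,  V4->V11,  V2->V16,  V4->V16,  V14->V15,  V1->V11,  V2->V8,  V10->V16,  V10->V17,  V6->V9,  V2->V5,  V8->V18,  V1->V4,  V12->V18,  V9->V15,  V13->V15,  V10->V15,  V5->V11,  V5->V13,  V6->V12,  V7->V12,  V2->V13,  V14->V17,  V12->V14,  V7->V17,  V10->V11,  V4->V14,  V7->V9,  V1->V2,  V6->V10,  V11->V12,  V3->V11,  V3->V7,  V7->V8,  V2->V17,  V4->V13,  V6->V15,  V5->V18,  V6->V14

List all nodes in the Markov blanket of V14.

{V2, V4, V5, V6, V7, V9, V10, V12, V13, V15, V17}

The Markov blanket of a node is its parents, its children, and the other parents of its children.
V14 has parents V4, V6, V9, V12.
Children of V14: V15, V17.
Parents of each child, excluding V14:
  V15: V5, V6, V9, V10, V13
  V17: V2, V7, V10
Taking the union gives {V2, V4, V5, V6, V7, V9, V10, V12, V13, V15, V17}.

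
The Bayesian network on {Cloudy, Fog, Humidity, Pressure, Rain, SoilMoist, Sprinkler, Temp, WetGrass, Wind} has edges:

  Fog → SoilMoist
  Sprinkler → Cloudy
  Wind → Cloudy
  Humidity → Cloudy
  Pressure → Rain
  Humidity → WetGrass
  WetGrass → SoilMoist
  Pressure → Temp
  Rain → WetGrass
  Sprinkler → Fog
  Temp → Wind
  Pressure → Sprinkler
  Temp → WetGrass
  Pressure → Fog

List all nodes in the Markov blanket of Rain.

Rain has parent Pressure.
Ch(Rain) = {WetGrass}.
Co-parents of Rain (other parents of its children):
  WetGrass's other parents are Humidity, Temp.
Taking the union gives {Humidity, Pressure, Temp, WetGrass}.

{Humidity, Pressure, Temp, WetGrass}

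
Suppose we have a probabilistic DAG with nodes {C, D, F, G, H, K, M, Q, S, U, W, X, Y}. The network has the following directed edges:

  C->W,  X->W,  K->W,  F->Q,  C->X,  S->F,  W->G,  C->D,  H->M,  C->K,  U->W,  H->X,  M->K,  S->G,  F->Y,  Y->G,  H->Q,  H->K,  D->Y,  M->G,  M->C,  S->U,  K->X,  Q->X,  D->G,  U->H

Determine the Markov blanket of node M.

By definition, MB(M) is built from M's parents, M's children, and the co-parents of M.
M's parents: H.
Children of M: C, G, K.
Other parents of M's children:
  C: —
  K: C, H
  G: D, S, W, Y
Union: {H} ∪ {C, G, K} ∪ {C, D, H, S, W, Y} = {C, D, G, H, K, S, W, Y}.

{C, D, G, H, K, S, W, Y}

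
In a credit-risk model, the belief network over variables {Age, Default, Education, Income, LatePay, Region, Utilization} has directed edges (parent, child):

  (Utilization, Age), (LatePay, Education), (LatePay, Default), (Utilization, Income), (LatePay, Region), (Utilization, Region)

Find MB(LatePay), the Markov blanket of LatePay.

Pa(LatePay) = {}.
LatePay has children Default, Education, Region.
Co-parents of LatePay (other parents of its children):
  Region also has parent Utilization.
  Education has no other parent.
  Default has no other parent.
Taking the union gives {Default, Education, Region, Utilization}.

{Default, Education, Region, Utilization}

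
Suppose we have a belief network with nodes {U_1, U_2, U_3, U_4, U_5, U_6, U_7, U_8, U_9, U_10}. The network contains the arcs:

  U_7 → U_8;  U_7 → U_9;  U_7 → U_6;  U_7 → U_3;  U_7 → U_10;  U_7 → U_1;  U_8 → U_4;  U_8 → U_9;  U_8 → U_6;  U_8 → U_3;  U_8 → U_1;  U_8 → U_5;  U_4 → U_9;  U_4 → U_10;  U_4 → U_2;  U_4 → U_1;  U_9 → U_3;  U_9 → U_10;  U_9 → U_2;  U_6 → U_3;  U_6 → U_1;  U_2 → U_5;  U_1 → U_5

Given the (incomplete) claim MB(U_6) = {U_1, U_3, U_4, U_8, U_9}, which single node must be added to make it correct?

U_6 has parents U_7, U_8.
U_6 has children U_1, U_3.
For each child, the remaining parents (spouses of U_6):
  U_3's other parents are U_7, U_8, U_9.
  U_1 also has parents U_4, U_7, U_8.
MB(U_6) = {U_1, U_3, U_4, U_7, U_8, U_9}.
Comparing with the claimed set, U_7 is missing.

U_7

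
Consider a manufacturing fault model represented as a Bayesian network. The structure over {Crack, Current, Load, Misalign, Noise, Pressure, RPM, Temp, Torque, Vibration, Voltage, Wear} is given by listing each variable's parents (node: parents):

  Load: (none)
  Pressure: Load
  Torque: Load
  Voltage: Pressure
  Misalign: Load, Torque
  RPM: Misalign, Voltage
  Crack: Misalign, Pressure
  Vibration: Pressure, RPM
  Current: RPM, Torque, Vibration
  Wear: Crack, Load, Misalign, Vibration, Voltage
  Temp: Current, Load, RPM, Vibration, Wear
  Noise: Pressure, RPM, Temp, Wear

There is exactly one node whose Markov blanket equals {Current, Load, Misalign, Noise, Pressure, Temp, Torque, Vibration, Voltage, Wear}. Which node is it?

The target node must have every member of {Current, Load, Misalign, Noise, Pressure, Temp, Torque, Vibration, Voltage, Wear} as a parent, child, or co-parent, and no others.
Parents of RPM: Misalign, Voltage; children: Current, Noise, Temp, Vibration; co-parents: Current, Load, Pressure, Temp, Torque, Vibration, Wear.
These exactly cover the given set, so the node is RPM.

RPM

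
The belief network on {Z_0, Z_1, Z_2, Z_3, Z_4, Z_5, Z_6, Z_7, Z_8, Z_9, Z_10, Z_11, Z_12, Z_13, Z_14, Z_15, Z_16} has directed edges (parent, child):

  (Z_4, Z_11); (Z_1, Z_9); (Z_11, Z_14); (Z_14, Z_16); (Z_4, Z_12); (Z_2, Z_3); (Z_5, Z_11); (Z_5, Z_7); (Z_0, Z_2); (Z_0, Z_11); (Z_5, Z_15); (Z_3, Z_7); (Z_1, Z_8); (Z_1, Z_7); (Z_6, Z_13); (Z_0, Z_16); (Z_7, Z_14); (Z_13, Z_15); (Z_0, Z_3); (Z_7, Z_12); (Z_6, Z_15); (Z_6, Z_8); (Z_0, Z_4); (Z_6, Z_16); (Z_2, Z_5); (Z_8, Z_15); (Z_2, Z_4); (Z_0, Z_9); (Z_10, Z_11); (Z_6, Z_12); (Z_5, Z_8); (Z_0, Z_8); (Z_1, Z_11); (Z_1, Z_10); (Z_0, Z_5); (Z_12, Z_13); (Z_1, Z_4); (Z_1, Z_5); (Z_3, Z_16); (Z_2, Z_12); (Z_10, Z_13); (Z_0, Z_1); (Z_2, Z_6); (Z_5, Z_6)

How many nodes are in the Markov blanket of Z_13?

Pa(Z_13) = {Z_6, Z_10, Z_12}.
Z_13 has child Z_15.
Co-parents of Z_13 (other parents of its children):
  Z_15: Z_5, Z_6, Z_8
MB(Z_13) = {Z_5, Z_6, Z_8, Z_10, Z_12, Z_15}, which has 6 nodes.

6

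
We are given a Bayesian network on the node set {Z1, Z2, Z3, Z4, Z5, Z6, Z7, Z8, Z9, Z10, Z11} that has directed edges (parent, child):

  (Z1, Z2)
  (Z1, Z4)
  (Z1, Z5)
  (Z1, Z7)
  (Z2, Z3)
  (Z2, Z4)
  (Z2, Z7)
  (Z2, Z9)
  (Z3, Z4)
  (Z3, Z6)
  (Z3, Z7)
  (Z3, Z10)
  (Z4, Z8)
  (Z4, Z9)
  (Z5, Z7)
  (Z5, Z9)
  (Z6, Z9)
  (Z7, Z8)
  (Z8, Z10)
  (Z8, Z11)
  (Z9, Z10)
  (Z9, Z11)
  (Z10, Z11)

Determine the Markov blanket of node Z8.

By definition, MB(Z8) is built from Z8's parents, Z8's children, and the co-parents of Z8.
Z8 has parents Z4, Z7.
Children of Z8: Z10, Z11.
Parents of each child, excluding Z8:
  Z10: Z3, Z9
  Z11: Z9, Z10
Taking the union gives {Z3, Z4, Z7, Z9, Z10, Z11}.

{Z3, Z4, Z7, Z9, Z10, Z11}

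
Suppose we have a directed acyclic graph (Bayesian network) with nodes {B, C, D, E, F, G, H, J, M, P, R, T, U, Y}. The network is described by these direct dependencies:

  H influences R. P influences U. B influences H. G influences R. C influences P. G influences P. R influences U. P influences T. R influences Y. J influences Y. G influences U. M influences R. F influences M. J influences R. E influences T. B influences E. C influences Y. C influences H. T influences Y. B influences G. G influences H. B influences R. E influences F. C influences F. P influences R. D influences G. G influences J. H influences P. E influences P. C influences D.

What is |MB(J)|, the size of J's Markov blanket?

9

A node's Markov blanket = Pa ∪ Ch ∪ (parents of Ch other than the node itself).
J's parents: G.
J has children R, Y.
Other parents of J's children:
  parents(R) \ {J} = {B, G, H, M, P}.
  Y also has parents C, R, T.
MB(J) = {B, C, G, H, M, P, R, T, Y}, which has 9 nodes.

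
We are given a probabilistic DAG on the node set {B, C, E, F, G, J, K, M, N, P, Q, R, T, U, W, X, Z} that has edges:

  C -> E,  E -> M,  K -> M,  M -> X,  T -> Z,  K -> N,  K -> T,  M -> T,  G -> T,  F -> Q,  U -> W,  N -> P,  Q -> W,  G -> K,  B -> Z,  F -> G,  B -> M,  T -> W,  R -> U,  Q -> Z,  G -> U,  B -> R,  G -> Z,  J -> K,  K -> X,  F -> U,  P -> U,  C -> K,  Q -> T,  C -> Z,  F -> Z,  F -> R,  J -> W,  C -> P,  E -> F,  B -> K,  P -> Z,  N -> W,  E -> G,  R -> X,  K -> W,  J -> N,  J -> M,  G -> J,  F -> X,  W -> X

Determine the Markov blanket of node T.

{B, C, F, G, J, K, M, N, P, Q, U, W, Z}

Recall MB(v) = parents ∪ children ∪ spouses, where spouses are the other parents of v's children.
Pa(T) = {G, K, M, Q}.
Children of T: W, Z.
Parents of each child, excluding T:
  parents(W) \ {T} = {J, K, N, Q, U}.
  parents(Z) \ {T} = {B, C, F, G, P, Q}.
Union: {G, K, M, Q} ∪ {W, Z} ∪ {B, C, F, G, J, K, N, P, Q, U} = {B, C, F, G, J, K, M, N, P, Q, U, W, Z}.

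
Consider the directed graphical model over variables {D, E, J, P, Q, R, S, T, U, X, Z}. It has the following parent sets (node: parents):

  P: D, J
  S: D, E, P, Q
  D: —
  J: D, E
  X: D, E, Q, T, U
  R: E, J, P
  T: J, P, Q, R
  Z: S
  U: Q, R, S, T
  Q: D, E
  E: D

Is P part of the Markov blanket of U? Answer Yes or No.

By definition, MB(U) is built from U's parents, U's children, and the co-parents of U.
U has child X.
Parents of U: Q, R, S, T.
Parents of each child, excluding U:
  X's other parents are D, E, Q, T.
MB(U) = {D, E, Q, R, S, T, X}; P is not in this set.

No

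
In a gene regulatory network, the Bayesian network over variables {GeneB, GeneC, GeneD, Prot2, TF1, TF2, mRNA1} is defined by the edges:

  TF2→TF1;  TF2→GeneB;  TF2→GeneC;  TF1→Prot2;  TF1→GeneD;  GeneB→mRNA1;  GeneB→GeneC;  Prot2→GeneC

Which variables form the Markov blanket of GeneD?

Recall MB(v) = parents ∪ children ∪ spouses, where spouses are the other parents of v's children.
Pa(GeneD) = {TF1}.
GeneD's children: none.
With no children, GeneD has no spouses; the co-parent set is empty.
Union: {TF1} ∪ {} ∪ {} = {TF1}.

{TF1}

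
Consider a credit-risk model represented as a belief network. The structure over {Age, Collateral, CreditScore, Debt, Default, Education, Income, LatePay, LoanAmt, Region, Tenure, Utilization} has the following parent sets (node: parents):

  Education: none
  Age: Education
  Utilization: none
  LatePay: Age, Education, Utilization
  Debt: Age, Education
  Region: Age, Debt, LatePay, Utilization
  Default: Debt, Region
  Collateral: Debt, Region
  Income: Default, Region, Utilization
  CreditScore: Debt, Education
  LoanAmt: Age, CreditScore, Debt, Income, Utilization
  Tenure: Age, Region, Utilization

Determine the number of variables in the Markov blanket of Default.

Recall MB(v) = parents ∪ children ∪ spouses, where spouses are the other parents of v's children.
Children of Default: Income.
Parents of Default: Debt, Region.
Other parents of Default's children:
  Income also has parents Region, Utilization.
MB(Default) = {Debt, Income, Region, Utilization}, which has 4 nodes.

4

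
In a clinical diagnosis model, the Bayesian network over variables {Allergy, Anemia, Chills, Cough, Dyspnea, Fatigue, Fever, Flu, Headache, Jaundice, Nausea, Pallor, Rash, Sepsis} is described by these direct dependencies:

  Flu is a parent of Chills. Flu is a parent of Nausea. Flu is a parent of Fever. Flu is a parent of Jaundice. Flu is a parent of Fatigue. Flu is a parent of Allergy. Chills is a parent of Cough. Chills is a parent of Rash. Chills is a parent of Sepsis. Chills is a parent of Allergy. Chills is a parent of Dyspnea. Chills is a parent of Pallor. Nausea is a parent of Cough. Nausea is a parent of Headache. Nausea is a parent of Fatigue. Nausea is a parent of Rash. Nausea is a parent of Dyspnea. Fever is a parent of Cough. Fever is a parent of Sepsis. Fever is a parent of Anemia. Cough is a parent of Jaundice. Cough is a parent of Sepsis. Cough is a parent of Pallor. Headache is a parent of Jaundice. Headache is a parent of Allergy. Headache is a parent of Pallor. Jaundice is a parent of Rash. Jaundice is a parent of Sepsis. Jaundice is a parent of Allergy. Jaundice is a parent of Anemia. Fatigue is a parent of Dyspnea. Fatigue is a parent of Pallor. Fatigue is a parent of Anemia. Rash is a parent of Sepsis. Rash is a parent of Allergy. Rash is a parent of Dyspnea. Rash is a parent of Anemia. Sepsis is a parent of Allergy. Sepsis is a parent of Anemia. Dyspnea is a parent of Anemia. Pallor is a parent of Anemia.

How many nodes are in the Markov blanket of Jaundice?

13

By definition, MB(Jaundice) is built from Jaundice's parents, Jaundice's children, and the co-parents of Jaundice.
Jaundice has children Allergy, Anemia, Rash, Sepsis.
Jaundice's parents: Cough, Flu, Headache.
Co-parents of Jaundice (other parents of its children):
  Rash: Chills, Nausea
  Sepsis: Chills, Cough, Fever, Rash
  Allergy: Chills, Flu, Headache, Rash, Sepsis
  Anemia: Dyspnea, Fatigue, Fever, Pallor, Rash, Sepsis
MB(Jaundice) = {Allergy, Anemia, Chills, Cough, Dyspnea, Fatigue, Fever, Flu, Headache, Nausea, Pallor, Rash, Sepsis}, which has 13 nodes.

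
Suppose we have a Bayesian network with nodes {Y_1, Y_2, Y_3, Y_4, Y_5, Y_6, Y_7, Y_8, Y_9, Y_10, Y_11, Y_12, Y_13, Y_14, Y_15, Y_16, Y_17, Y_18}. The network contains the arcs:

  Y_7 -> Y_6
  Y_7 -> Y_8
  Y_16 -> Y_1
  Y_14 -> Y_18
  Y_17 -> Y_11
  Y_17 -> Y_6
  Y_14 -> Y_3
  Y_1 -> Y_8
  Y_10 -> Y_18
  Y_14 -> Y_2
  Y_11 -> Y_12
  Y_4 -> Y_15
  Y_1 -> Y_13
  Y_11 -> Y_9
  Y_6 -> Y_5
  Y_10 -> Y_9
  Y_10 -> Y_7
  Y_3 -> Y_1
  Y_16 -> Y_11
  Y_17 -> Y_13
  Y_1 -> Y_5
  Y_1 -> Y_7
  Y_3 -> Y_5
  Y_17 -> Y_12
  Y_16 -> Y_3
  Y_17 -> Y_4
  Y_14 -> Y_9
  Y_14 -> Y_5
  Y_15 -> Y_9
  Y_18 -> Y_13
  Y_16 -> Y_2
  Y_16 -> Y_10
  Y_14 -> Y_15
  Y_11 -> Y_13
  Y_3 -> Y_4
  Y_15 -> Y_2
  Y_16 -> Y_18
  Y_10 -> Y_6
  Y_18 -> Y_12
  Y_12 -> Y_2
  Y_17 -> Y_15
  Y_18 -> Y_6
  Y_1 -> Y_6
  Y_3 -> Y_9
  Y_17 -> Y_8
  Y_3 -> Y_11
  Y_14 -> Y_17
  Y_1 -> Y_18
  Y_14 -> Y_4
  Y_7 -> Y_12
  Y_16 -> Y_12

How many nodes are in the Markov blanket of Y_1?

Y_1 has children Y_5, Y_6, Y_7, Y_8, Y_13, Y_18.
Pa(Y_1) = {Y_3, Y_16}.
Other parents of Y_1's children:
  Y_18 also has parents Y_10, Y_14, Y_16.
  Y_7's other parent is Y_10.
  parents(Y_6) \ {Y_1} = {Y_7, Y_10, Y_17, Y_18}.
  Y_13's other parents are Y_11, Y_17, Y_18.
  Y_8's other parents are Y_7, Y_17.
  parents(Y_5) \ {Y_1} = {Y_3, Y_6, Y_14}.
MB(Y_1) = {Y_3, Y_5, Y_6, Y_7, Y_8, Y_10, Y_11, Y_13, Y_14, Y_16, Y_17, Y_18}, which has 12 nodes.

12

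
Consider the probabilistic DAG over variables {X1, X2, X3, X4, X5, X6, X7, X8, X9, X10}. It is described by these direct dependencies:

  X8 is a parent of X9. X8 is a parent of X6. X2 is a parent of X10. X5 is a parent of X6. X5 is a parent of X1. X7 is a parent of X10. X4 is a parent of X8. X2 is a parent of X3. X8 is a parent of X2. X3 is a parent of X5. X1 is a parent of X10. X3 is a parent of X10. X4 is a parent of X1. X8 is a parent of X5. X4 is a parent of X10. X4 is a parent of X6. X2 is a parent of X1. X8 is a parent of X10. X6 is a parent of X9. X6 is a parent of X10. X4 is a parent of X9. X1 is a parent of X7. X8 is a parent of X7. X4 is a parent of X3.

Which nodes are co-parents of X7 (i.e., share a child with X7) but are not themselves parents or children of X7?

Children of X7: X10.
  X10's other parents are X1, X2, X3, X4, X6, X8.
Excluding nodes already adjacent to X7 (X1, X8, X10), the co-parent-only contribution is {X2, X3, X4, X6}.

{X2, X3, X4, X6}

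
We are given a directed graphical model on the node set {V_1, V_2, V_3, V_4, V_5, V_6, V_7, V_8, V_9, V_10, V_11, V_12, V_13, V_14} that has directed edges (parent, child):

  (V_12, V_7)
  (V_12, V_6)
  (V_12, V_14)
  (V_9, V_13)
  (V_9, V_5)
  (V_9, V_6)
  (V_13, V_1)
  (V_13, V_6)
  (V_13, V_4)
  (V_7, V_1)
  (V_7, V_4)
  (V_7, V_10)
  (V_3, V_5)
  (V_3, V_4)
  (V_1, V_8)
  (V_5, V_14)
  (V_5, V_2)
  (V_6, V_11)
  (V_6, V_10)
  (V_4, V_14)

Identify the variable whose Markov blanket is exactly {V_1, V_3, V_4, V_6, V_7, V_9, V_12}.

The target node must have every member of {V_1, V_3, V_4, V_6, V_7, V_9, V_12} as a parent, child, or co-parent, and no others.
Parents of V_13: V_9; children: V_1, V_4, V_6; co-parents: V_3, V_7, V_9, V_12.
These exactly cover the given set, so the node is V_13.

V_13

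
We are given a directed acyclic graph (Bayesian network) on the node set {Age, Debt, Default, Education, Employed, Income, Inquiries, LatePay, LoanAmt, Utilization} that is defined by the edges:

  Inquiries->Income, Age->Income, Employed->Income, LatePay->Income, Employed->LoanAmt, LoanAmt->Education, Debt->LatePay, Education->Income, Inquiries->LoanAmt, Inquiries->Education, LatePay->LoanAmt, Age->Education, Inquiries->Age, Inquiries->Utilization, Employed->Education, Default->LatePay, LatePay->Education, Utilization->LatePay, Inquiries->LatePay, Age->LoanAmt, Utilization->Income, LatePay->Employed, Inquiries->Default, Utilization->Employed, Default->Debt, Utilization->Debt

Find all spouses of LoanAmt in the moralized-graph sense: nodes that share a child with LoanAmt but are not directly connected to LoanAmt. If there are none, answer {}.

Children of LoanAmt: Education.
  Education's other parents are Age, Employed, Inquiries, LatePay.
Excluding nodes already adjacent to LoanAmt (Age, Education, Employed, Inquiries, LatePay), the co-parent-only contribution is {}.

{}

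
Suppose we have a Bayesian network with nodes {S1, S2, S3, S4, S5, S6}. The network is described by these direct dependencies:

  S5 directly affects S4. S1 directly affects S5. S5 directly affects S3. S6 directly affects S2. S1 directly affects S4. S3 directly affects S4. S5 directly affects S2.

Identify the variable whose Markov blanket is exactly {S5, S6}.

S2

The target node must have every member of {S5, S6} as a parent, child, or co-parent, and no others.
Parents of S2: S5, S6; children: none; co-parents: none.
These exactly cover the given set, so the node is S2.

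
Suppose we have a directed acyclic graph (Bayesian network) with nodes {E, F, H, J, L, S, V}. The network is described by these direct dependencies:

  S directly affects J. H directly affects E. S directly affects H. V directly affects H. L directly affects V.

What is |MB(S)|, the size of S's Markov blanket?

A node's Markov blanket = Pa ∪ Ch ∪ (parents of Ch other than the node itself).
S's parents: none.
Children of S: H, J.
For each child, the remaining parents (spouses of S):
  H's other parent is V.
  J has no other parent.
MB(S) = {H, J, V}, which has 3 nodes.

3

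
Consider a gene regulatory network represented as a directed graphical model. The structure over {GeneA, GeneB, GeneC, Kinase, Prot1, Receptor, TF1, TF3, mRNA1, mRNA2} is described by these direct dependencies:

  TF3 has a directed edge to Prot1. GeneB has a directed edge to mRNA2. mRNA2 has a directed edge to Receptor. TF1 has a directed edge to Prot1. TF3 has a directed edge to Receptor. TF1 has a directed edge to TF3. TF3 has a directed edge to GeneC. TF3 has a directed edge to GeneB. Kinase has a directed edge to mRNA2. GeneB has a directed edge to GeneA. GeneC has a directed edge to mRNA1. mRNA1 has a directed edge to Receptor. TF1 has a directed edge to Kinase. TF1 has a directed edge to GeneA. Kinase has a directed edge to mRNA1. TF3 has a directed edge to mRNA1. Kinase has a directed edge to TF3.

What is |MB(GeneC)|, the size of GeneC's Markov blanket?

3

A node's Markov blanket = Pa ∪ Ch ∪ (parents of Ch other than the node itself).
GeneC has parent TF3.
GeneC's children: mRNA1.
For each child, the remaining parents (spouses of GeneC):
  mRNA1 also has parents Kinase, TF3.
MB(GeneC) = {Kinase, TF3, mRNA1}, which has 3 nodes.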